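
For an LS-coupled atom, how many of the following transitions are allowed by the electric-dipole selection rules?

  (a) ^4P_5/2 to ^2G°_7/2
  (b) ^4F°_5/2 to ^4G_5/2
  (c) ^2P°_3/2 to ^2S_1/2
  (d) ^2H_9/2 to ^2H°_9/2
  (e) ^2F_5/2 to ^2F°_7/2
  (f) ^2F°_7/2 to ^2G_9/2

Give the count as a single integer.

(a) forbidden (ΔS, ΔL fail)
(b) allowed
(c) allowed
(d) allowed
(e) allowed
(f) allowed
Total allowed: 5 of 6.

5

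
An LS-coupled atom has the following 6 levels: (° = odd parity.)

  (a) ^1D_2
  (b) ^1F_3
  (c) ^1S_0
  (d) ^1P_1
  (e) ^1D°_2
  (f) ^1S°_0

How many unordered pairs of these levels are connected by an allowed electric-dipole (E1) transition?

4

(a)–(b): forbidden (parity).
(a)–(c): forbidden (parity, ΔL, ΔJ).
(a)–(d): forbidden (parity).
(a)–(e): allowed.
(a)–(f): forbidden (ΔL, ΔJ).
(b)–(c): forbidden (parity, ΔL, ΔJ).
(b)–(d): forbidden (parity, ΔL, ΔJ).
(b)–(e): allowed.
(b)–(f): forbidden (ΔL, ΔJ).
(c)–(d): forbidden (parity).
(c)–(e): forbidden (ΔL, ΔJ).
(c)–(f): forbidden (ΔL, ΔJ).
(d)–(e): allowed.
(d)–(f): allowed.
(e)–(f): forbidden (parity, ΔL, ΔJ).
Allowed pairs: 4 of 15.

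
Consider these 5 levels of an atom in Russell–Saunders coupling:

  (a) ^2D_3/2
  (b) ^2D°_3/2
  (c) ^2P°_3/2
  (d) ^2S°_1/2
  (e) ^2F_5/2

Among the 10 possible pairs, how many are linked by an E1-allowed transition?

(a)–(b): allowed.
(a)–(c): allowed.
(a)–(d): forbidden (ΔL).
(a)–(e): forbidden (parity).
(b)–(c): forbidden (parity).
(b)–(d): forbidden (parity, ΔL).
(b)–(e): allowed.
(c)–(d): forbidden (parity).
(c)–(e): forbidden (ΔL).
(d)–(e): forbidden (ΔL, ΔJ).
Allowed pairs: 3 of 10.

3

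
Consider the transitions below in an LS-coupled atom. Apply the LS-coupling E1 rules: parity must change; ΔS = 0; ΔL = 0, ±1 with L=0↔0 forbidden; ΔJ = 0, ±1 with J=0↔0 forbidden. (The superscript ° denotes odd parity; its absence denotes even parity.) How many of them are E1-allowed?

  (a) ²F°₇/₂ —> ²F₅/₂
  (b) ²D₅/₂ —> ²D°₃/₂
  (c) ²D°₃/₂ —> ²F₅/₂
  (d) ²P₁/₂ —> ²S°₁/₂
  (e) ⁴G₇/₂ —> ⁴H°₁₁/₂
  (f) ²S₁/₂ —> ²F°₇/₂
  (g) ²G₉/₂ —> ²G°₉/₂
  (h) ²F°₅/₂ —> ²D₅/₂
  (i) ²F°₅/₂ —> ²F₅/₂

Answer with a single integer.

7

(a) allowed
(b) allowed
(c) allowed
(d) allowed
(e) forbidden (ΔJ fails)
(f) forbidden (ΔL, ΔJ fail)
(g) allowed
(h) allowed
(i) allowed
Total allowed: 7 of 9.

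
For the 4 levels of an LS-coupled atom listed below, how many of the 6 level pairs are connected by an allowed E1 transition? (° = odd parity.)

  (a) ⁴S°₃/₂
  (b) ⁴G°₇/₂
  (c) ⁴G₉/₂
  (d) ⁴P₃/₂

(a)–(b): forbidden (parity, ΔL, ΔJ).
(a)–(c): forbidden (ΔL, ΔJ).
(a)–(d): allowed.
(b)–(c): allowed.
(b)–(d): forbidden (ΔL, ΔJ).
(c)–(d): forbidden (parity, ΔL, ΔJ).
Allowed pairs: 2 of 6.

2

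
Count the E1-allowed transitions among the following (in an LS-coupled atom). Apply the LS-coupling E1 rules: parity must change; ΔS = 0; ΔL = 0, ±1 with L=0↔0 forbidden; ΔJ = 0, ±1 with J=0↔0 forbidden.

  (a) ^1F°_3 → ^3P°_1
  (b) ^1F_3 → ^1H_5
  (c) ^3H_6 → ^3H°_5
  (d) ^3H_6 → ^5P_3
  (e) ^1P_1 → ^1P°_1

(a) forbidden (parity, ΔS, ΔL, ΔJ fail)
(b) forbidden (parity, ΔL, ΔJ fail)
(c) allowed
(d) forbidden (parity, ΔS, ΔL, ΔJ fail)
(e) allowed
Total allowed: 2 of 5.

2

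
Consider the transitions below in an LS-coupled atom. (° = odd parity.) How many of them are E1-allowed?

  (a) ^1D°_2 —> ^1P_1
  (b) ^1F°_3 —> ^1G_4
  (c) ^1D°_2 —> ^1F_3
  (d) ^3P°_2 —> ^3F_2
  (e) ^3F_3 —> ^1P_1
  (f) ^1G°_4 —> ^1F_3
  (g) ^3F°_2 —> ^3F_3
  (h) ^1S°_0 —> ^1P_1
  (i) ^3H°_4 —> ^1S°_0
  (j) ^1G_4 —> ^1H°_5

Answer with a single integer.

(a) allowed
(b) allowed
(c) allowed
(d) forbidden (ΔL fails)
(e) forbidden (parity, ΔS, ΔL, ΔJ fail)
(f) allowed
(g) allowed
(h) allowed
(i) forbidden (parity, ΔS, ΔL, ΔJ fail)
(j) allowed
Total allowed: 7 of 10.

7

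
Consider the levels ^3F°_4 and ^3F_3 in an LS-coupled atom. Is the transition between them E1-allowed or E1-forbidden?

allowed

Reading off the term symbols: S 1→1, L 3→3, J 4→3, parity odd→even.
Parity must change: odd → even — passes.
ΔS = 0: S: 1 → 1 — passes.
ΔL = 0, ±1 (not L=0↔0): L: 3 → 3, ΔL = +0 — passes.
ΔJ = 0, ±1 (not J=0↔0): J: 4 → 3, ΔJ = -1 — passes.
All four E1 rules are satisfied.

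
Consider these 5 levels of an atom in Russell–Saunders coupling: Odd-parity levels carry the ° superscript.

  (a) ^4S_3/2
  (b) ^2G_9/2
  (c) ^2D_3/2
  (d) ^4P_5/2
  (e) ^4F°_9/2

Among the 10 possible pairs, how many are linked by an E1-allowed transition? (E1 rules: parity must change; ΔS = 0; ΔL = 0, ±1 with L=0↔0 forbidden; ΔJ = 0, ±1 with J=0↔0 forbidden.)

0

(a)–(b): forbidden (parity, ΔS, ΔL, ΔJ).
(a)–(c): forbidden (parity, ΔS, ΔL).
(a)–(d): forbidden (parity).
(a)–(e): forbidden (ΔL, ΔJ).
(b)–(c): forbidden (parity, ΔL, ΔJ).
(b)–(d): forbidden (parity, ΔS, ΔL, ΔJ).
(b)–(e): forbidden (ΔS).
(c)–(d): forbidden (parity, ΔS).
(c)–(e): forbidden (ΔS, ΔJ).
(d)–(e): forbidden (ΔL, ΔJ).
Allowed pairs: 0 of 10.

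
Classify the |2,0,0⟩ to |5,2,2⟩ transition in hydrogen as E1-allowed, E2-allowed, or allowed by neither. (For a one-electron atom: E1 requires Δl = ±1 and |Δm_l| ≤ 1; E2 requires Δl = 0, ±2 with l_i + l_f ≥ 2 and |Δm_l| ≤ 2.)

Δl = 2 − 0 = +2; l_i + l_f = 2.
Δm_l = +2.
E1 (Δl = ±1, |Δm_l| ≤ 1): not satisfied.
E2 (Δl = 0,±2, l_i+l_f ≥ 2, |Δm_l| ≤ 2): satisfied.

E2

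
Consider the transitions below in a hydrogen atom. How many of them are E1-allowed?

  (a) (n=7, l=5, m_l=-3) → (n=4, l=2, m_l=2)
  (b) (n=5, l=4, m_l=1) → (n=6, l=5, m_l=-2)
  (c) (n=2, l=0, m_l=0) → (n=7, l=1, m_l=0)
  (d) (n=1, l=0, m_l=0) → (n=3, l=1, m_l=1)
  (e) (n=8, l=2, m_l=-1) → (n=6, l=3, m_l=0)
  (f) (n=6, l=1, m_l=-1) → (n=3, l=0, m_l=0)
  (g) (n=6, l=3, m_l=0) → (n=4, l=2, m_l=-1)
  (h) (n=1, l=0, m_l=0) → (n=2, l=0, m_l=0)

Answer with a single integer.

(a) forbidden — Δl = -3 (E1 requires Δl = ±1); Δm_l = +5 (E1 requires Δm_l = 0, ±1)
(b) forbidden — Δm_l = -3 (E1 requires Δm_l = 0, ±1)
(c) allowed
(d) allowed
(e) allowed
(f) allowed
(g) allowed
(h) forbidden — Δl = +0 (E1 requires Δl = ±1)
Total allowed: 5 of 8.

5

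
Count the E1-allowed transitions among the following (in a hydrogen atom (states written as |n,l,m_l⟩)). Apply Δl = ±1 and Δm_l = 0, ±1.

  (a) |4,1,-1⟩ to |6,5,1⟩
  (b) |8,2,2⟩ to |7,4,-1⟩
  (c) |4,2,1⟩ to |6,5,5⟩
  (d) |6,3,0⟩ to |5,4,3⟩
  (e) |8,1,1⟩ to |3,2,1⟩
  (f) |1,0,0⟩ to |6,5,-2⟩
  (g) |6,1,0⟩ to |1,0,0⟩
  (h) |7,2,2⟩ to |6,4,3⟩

(a) forbidden — Δl = +4 (E1 requires Δl = ±1); Δm_l = +2 (E1 requires Δm_l = 0, ±1)
(b) forbidden — Δl = +2 (E1 requires Δl = ±1); Δm_l = -3 (E1 requires Δm_l = 0, ±1)
(c) forbidden — Δl = +3 (E1 requires Δl = ±1); Δm_l = +4 (E1 requires Δm_l = 0, ±1)
(d) forbidden — Δm_l = +3 (E1 requires Δm_l = 0, ±1)
(e) allowed
(f) forbidden — Δl = +5 (E1 requires Δl = ±1); Δm_l = -2 (E1 requires Δm_l = 0, ±1)
(g) allowed
(h) forbidden — Δl = +2 (E1 requires Δl = ±1)
Total allowed: 2 of 8.

2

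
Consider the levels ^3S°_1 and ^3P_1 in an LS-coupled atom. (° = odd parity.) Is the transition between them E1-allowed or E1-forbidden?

allowed

Reading off the term symbols: S 1→1, L 0→1, J 1→1, parity odd→even.
Parity must change: odd → even — passes.
ΔS = 0: S: 1 → 1 — passes.
ΔL = 0, ±1 (not L=0↔0): L: 0 → 1, ΔL = +1 — passes.
ΔJ = 0, ±1 (not J=0↔0): J: 1 → 1, ΔJ = +0 — passes.
All four E1 rules are satisfied.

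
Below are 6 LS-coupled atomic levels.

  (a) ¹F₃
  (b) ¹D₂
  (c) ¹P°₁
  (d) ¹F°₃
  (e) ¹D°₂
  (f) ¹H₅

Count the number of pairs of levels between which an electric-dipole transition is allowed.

5

(a)–(b): forbidden (parity).
(a)–(c): forbidden (ΔL, ΔJ).
(a)–(d): allowed.
(a)–(e): allowed.
(a)–(f): forbidden (parity, ΔL, ΔJ).
(b)–(c): allowed.
(b)–(d): allowed.
(b)–(e): allowed.
(b)–(f): forbidden (parity, ΔL, ΔJ).
(c)–(d): forbidden (parity, ΔL, ΔJ).
(c)–(e): forbidden (parity).
(c)–(f): forbidden (ΔL, ΔJ).
(d)–(e): forbidden (parity).
(d)–(f): forbidden (ΔL, ΔJ).
(e)–(f): forbidden (ΔL, ΔJ).
Allowed pairs: 5 of 15.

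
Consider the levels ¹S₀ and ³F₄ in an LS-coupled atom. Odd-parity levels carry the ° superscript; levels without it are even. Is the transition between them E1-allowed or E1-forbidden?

forbidden

Parity must change: even → even — ✗.
ΔS = 0: S: 0 → 1 — ✗.
ΔJ = 0, ±1 (not J=0↔0): J: 0 → 4, ΔJ = +4 — ✗.
ΔL = 0, ±1 (not L=0↔0): L: 0 → 3, ΔL = +3 — ✗.
Rule(s) violated: parity, ΔS, ΔL, ΔJ.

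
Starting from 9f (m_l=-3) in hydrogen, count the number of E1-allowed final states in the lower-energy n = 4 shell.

1

E1 requires Δl = ±1, so l_f ∈ {2, 4}; with 0 ≤ l_f ≤ n_f−1 = 3, the allowed l_f values are {2}.
For l_f = 2: m_f ∈ {m_i−1, m_i, m_i+1} ∩ [−2, 2] = {-2} → 1 state.
Total: 1.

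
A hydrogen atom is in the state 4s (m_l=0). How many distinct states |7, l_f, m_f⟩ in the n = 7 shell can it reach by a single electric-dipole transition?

E1 requires Δl = ±1, so l_f ∈ {-1, 1}; with 0 ≤ l_f ≤ n_f−1 = 6, the allowed l_f values are {1}.
For l_f = 1: m_f ∈ {m_i−1, m_i, m_i+1} ∩ [−1, 1] = {-1, 0, 1} → 3 states.
Total: 3.

3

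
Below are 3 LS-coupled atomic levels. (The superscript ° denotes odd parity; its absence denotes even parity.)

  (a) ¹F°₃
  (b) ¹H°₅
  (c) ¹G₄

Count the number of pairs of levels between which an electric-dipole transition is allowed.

(a)–(b): forbidden (parity, ΔL, ΔJ).
(a)–(c): allowed.
(b)–(c): allowed.
Allowed pairs: 2 of 3.

2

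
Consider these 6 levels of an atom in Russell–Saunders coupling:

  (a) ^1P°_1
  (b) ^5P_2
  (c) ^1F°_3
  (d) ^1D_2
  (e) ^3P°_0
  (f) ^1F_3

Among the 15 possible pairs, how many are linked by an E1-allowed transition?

(a)–(b): forbidden (ΔS).
(a)–(c): forbidden (parity, ΔL, ΔJ).
(a)–(d): allowed.
(a)–(e): forbidden (parity, ΔS).
(a)–(f): forbidden (ΔL, ΔJ).
(b)–(c): forbidden (ΔS, ΔL).
(b)–(d): forbidden (parity, ΔS).
(b)–(e): forbidden (ΔS, ΔJ).
(b)–(f): forbidden (parity, ΔS, ΔL).
(c)–(d): allowed.
(c)–(e): forbidden (parity, ΔS, ΔL, ΔJ).
(c)–(f): allowed.
(d)–(e): forbidden (ΔS, ΔJ).
(d)–(f): forbidden (parity).
(e)–(f): forbidden (ΔS, ΔL, ΔJ).
Allowed pairs: 3 of 15.

3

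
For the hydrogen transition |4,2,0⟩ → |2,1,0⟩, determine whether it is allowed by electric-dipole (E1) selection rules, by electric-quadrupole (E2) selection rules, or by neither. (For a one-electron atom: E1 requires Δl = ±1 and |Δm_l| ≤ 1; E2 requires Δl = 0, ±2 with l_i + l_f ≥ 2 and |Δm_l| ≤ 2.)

Δl = 1 − 2 = -1; l_i + l_f = 3.
Δm_l = +0.
E1 (Δl = ±1, |Δm_l| ≤ 1): satisfied.
E2 (Δl = 0,±2, l_i+l_f ≥ 2, |Δm_l| ≤ 2): not satisfied.

E1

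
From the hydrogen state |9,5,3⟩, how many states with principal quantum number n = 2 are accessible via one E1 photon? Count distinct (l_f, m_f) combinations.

E1 requires l_f ∈ {4, 6}, but neither lies in [0, 1], so no final state is reachable.
Total: 0.

0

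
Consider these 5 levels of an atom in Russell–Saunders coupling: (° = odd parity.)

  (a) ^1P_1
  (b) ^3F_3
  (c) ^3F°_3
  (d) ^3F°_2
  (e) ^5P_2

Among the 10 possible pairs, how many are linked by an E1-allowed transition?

2

(a)–(b): forbidden (parity, ΔS, ΔL, ΔJ).
(a)–(c): forbidden (ΔS, ΔL, ΔJ).
(a)–(d): forbidden (ΔS, ΔL).
(a)–(e): forbidden (parity, ΔS).
(b)–(c): allowed.
(b)–(d): allowed.
(b)–(e): forbidden (parity, ΔS, ΔL).
(c)–(d): forbidden (parity).
(c)–(e): forbidden (ΔS, ΔL).
(d)–(e): forbidden (ΔS, ΔL).
Allowed pairs: 2 of 10.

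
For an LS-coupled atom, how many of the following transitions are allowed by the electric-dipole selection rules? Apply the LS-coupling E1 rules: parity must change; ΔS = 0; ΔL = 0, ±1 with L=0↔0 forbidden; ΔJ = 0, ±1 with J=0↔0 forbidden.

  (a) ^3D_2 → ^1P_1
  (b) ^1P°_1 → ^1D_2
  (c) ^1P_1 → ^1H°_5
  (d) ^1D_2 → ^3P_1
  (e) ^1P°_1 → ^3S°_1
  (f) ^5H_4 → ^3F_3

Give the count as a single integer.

1

(a) forbidden (parity, ΔS fail)
(b) allowed
(c) forbidden (ΔL, ΔJ fail)
(d) forbidden (parity, ΔS fail)
(e) forbidden (parity, ΔS fail)
(f) forbidden (parity, ΔS, ΔL fail)
Total allowed: 1 of 6.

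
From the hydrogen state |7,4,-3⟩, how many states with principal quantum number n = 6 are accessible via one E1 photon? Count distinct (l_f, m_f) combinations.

E1 requires Δl = ±1, so l_f ∈ {3, 5}; with 0 ≤ l_f ≤ n_f−1 = 5, the allowed l_f values are {3, 5}.
For l_f = 3: m_f ∈ {m_i−1, m_i, m_i+1} ∩ [−3, 3] = {-3, -2} → 2 states.
For l_f = 5: m_f ∈ {m_i−1, m_i, m_i+1} ∩ [−5, 5] = {-4, -3, -2} → 3 states.
Total: 5.

5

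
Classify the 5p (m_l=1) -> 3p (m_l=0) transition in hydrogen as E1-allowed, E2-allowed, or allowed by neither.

Δl = 1 − 1 = +0; l_i + l_f = 2.
Δm_l = -1.
E1 (Δl = ±1, |Δm_l| ≤ 1): not satisfied.
E2 (Δl = 0,±2, l_i+l_f ≥ 2, |Δm_l| ≤ 2): satisfied.

E2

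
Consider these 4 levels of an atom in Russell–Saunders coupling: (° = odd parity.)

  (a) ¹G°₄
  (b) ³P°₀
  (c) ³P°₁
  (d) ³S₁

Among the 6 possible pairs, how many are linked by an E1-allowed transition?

(a)–(b): forbidden (parity, ΔS, ΔL, ΔJ).
(a)–(c): forbidden (parity, ΔS, ΔL, ΔJ).
(a)–(d): forbidden (ΔS, ΔL, ΔJ).
(b)–(c): forbidden (parity).
(b)–(d): allowed.
(c)–(d): allowed.
Allowed pairs: 2 of 6.

2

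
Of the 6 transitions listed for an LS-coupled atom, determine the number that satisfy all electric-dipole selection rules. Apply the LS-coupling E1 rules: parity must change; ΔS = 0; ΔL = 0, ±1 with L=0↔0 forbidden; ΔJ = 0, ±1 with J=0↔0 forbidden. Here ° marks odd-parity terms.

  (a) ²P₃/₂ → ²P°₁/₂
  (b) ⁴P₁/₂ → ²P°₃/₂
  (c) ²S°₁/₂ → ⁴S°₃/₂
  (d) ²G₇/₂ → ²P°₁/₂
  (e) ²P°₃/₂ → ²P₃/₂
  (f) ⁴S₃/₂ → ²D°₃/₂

2

(a) allowed
(b) forbidden (ΔS fails)
(c) forbidden (parity, ΔS, ΔL fail)
(d) forbidden (ΔL, ΔJ fail)
(e) allowed
(f) forbidden (ΔS, ΔL fail)
Total allowed: 2 of 6.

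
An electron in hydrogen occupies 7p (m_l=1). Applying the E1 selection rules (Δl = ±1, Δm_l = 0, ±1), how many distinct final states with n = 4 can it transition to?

E1 requires Δl = ±1, so l_f ∈ {0, 2}; with 0 ≤ l_f ≤ n_f−1 = 3, the allowed l_f values are {0, 2}.
For l_f = 0: m_f ∈ {m_i−1, m_i, m_i+1} ∩ [−0, 0] = {0} → 1 state.
For l_f = 2: m_f ∈ {m_i−1, m_i, m_i+1} ∩ [−2, 2] = {0, 1, 2} → 3 states.
Total: 4.

4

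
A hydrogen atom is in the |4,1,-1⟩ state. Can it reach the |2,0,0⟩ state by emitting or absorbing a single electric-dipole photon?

l: 1 → 0 (Δl = -1). Δl = ±1 satisfied.
m_l: -1 → 0 (Δm_l = +1). |Δm_l| ≤ 1 satisfied.
All E1 selection rules are satisfied.

allowed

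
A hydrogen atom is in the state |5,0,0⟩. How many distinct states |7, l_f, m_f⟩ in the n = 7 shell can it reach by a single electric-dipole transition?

3

E1 requires Δl = ±1, so l_f ∈ {-1, 1}; with 0 ≤ l_f ≤ n_f−1 = 6, the allowed l_f values are {1}.
For l_f = 1: m_f ∈ {m_i−1, m_i, m_i+1} ∩ [−1, 1] = {-1, 0, 1} → 3 states.
Total: 3.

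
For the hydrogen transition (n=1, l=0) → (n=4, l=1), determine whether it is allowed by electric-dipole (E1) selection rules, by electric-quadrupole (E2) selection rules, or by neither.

E1

Δl = 1 − 0 = +1; l_i + l_f = 1.
E1 (Δl = ±1): satisfied.
E2 (Δl = 0,±2, l_i+l_f ≥ 2): not satisfied.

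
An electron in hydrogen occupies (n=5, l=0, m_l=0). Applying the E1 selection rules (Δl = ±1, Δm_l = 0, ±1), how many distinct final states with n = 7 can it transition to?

E1 requires Δl = ±1, so l_f ∈ {-1, 1}; with 0 ≤ l_f ≤ n_f−1 = 6, the allowed l_f values are {1}.
For l_f = 1: m_f ∈ {m_i−1, m_i, m_i+1} ∩ [−1, 1] = {-1, 0, 1} → 3 states.
Total: 3.

3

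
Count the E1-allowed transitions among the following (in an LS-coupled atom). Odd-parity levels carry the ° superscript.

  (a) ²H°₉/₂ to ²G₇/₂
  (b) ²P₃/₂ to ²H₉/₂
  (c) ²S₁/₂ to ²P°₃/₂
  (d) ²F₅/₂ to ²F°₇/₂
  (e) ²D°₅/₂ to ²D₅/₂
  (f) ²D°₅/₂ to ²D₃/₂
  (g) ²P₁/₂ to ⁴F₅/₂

(a) allowed
(b) forbidden (parity, ΔL, ΔJ fail)
(c) allowed
(d) allowed
(e) allowed
(f) allowed
(g) forbidden (parity, ΔS, ΔL, ΔJ fail)
Total allowed: 5 of 7.

5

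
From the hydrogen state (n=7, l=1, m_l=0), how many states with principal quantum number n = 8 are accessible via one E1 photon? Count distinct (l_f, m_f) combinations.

4

E1 requires Δl = ±1, so l_f ∈ {0, 2}; with 0 ≤ l_f ≤ n_f−1 = 7, the allowed l_f values are {0, 2}.
For l_f = 0: m_f ∈ {m_i−1, m_i, m_i+1} ∩ [−0, 0] = {0} → 1 state.
For l_f = 2: m_f ∈ {m_i−1, m_i, m_i+1} ∩ [−2, 2] = {-1, 0, 1} → 3 states.
Total: 4.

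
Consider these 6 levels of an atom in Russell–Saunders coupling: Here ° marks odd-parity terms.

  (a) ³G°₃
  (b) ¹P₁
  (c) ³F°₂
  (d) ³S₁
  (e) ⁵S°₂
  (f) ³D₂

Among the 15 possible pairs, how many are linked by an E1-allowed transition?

(a)–(b): forbidden (ΔS, ΔL, ΔJ).
(a)–(c): forbidden (parity).
(a)–(d): forbidden (ΔL, ΔJ).
(a)–(e): forbidden (parity, ΔS, ΔL).
(a)–(f): forbidden (ΔL).
(b)–(c): forbidden (ΔS, ΔL).
(b)–(d): forbidden (parity, ΔS).
(b)–(e): forbidden (ΔS).
(b)–(f): forbidden (parity, ΔS).
(c)–(d): forbidden (ΔL).
(c)–(e): forbidden (parity, ΔS, ΔL).
(c)–(f): allowed.
(d)–(e): forbidden (ΔS, ΔL).
(d)–(f): forbidden (parity, ΔL).
(e)–(f): forbidden (ΔS, ΔL).
Allowed pairs: 1 of 15.

1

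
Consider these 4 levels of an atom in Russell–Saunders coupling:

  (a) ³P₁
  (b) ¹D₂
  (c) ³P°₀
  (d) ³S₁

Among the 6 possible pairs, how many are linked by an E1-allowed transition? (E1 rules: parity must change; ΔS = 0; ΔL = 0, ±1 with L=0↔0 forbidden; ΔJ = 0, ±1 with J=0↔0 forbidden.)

(a)–(b): forbidden (parity, ΔS).
(a)–(c): allowed.
(a)–(d): forbidden (parity).
(b)–(c): forbidden (ΔS, ΔJ).
(b)–(d): forbidden (parity, ΔS, ΔL).
(c)–(d): allowed.
Allowed pairs: 2 of 6.

2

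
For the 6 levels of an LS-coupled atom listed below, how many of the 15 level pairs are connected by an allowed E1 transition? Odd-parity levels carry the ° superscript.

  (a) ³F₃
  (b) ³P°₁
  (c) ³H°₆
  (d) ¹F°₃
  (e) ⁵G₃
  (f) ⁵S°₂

0

(a)–(b): forbidden (ΔL, ΔJ).
(a)–(c): forbidden (ΔL, ΔJ).
(a)–(d): forbidden (ΔS).
(a)–(e): forbidden (parity, ΔS).
(a)–(f): forbidden (ΔS, ΔL).
(b)–(c): forbidden (parity, ΔL, ΔJ).
(b)–(d): forbidden (parity, ΔS, ΔL, ΔJ).
(b)–(e): forbidden (ΔS, ΔL, ΔJ).
(b)–(f): forbidden (parity, ΔS).
(c)–(d): forbidden (parity, ΔS, ΔL, ΔJ).
(c)–(e): forbidden (ΔS, ΔJ).
(c)–(f): forbidden (parity, ΔS, ΔL, ΔJ).
(d)–(e): forbidden (ΔS).
(d)–(f): forbidden (parity, ΔS, ΔL).
(e)–(f): forbidden (ΔL).
Allowed pairs: 0 of 15.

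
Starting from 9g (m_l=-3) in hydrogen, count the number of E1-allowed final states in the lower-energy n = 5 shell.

2

E1 requires Δl = ±1, so l_f ∈ {3, 5}; with 0 ≤ l_f ≤ n_f−1 = 4, the allowed l_f values are {3}.
For l_f = 3: m_f ∈ {m_i−1, m_i, m_i+1} ∩ [−3, 3] = {-3, -2} → 2 states.
Total: 2.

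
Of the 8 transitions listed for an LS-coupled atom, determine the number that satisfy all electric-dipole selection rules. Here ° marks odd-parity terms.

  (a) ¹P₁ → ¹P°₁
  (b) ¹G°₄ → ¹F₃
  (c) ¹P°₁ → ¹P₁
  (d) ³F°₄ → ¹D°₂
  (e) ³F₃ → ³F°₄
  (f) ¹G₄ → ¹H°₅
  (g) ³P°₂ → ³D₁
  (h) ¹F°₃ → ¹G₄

(a) allowed
(b) allowed
(c) allowed
(d) forbidden (parity, ΔS, ΔJ fail)
(e) allowed
(f) allowed
(g) allowed
(h) allowed
Total allowed: 7 of 8.

7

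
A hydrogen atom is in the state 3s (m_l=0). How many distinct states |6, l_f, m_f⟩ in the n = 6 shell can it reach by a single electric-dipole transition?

E1 requires Δl = ±1, so l_f ∈ {-1, 1}; with 0 ≤ l_f ≤ n_f−1 = 5, the allowed l_f values are {1}.
For l_f = 1: m_f ∈ {m_i−1, m_i, m_i+1} ∩ [−1, 1] = {-1, 0, 1} → 3 states.
Total: 3.

3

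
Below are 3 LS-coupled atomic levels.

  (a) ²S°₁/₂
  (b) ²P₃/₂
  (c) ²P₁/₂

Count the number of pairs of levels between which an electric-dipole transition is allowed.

(a)–(b): allowed.
(a)–(c): allowed.
(b)–(c): forbidden (parity).
Allowed pairs: 2 of 3.

2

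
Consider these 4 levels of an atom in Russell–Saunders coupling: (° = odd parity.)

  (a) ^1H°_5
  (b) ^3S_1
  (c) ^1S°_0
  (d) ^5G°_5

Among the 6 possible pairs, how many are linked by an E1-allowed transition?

(a)–(b): forbidden (ΔS, ΔL, ΔJ).
(a)–(c): forbidden (parity, ΔL, ΔJ).
(a)–(d): forbidden (parity, ΔS).
(b)–(c): forbidden (ΔS, ΔL).
(b)–(d): forbidden (ΔS, ΔL, ΔJ).
(c)–(d): forbidden (parity, ΔS, ΔL, ΔJ).
Allowed pairs: 0 of 6.

0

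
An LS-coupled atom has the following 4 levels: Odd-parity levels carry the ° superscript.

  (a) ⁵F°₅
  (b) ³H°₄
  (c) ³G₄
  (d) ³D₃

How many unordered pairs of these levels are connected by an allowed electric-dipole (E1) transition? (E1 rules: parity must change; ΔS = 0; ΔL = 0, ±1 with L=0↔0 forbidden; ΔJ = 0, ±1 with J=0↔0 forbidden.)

1

(a)–(b): forbidden (parity, ΔS, ΔL).
(a)–(c): forbidden (ΔS).
(a)–(d): forbidden (ΔS, ΔJ).
(b)–(c): allowed.
(b)–(d): forbidden (ΔL).
(c)–(d): forbidden (parity, ΔL).
Allowed pairs: 1 of 6.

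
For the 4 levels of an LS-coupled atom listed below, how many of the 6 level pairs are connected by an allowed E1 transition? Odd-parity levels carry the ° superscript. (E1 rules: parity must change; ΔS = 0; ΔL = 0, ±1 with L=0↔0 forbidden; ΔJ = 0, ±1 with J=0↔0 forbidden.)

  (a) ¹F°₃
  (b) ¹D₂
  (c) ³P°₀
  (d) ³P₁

(a)–(b): allowed.
(a)–(c): forbidden (parity, ΔS, ΔL, ΔJ).
(a)–(d): forbidden (ΔS, ΔL, ΔJ).
(b)–(c): forbidden (ΔS, ΔJ).
(b)–(d): forbidden (parity, ΔS).
(c)–(d): allowed.
Allowed pairs: 2 of 6.

2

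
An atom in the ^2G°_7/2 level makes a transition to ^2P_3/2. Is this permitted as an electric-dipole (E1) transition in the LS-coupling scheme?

Reading off the term symbols: S 1/2→1/2, L 4→1, J 7/2→3/2, parity odd→even.
Parity must change: odd → even — satisfied.
ΔS = 0: S: 1/2 → 1/2 — satisfied.
ΔL = 0, ±1 (not L=0↔0): L: 4 → 1, ΔL = -3 — violated.
ΔJ = 0, ±1 (not J=0↔0): J: 7/2 → 3/2, ΔJ = -2 — violated.
Rule(s) violated: ΔL, ΔJ.

forbidden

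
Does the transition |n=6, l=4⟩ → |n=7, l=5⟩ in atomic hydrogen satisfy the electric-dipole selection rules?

l: 4 → 5 (Δl = +1). Δl = ±1 passes.
All E1 selection rules are satisfied.

allowed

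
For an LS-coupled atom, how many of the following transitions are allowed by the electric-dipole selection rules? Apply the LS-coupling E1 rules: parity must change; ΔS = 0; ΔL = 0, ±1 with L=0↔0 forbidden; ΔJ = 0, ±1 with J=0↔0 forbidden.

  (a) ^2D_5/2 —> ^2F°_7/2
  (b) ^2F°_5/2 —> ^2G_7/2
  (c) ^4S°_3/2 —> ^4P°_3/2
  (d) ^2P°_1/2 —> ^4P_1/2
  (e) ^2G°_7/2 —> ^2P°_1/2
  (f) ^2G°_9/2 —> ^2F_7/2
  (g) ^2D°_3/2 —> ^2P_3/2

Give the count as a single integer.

(a) allowed
(b) allowed
(c) forbidden (parity fails)
(d) forbidden (ΔS fails)
(e) forbidden (parity, ΔL, ΔJ fail)
(f) allowed
(g) allowed
Total allowed: 4 of 7.

4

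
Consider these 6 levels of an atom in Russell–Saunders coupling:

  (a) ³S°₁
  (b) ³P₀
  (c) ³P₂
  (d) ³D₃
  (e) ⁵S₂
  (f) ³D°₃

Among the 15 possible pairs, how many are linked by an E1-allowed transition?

(a)–(b): allowed.
(a)–(c): allowed.
(a)–(d): forbidden (ΔL, ΔJ).
(a)–(e): forbidden (ΔS, ΔL).
(a)–(f): forbidden (parity, ΔL, ΔJ).
(b)–(c): forbidden (parity, ΔJ).
(b)–(d): forbidden (parity, ΔJ).
(b)–(e): forbidden (parity, ΔS, ΔJ).
(b)–(f): forbidden (ΔJ).
(c)–(d): forbidden (parity).
(c)–(e): forbidden (parity, ΔS).
(c)–(f): allowed.
(d)–(e): forbidden (parity, ΔS, ΔL).
(d)–(f): allowed.
(e)–(f): forbidden (ΔS, ΔL).
Allowed pairs: 4 of 15.

4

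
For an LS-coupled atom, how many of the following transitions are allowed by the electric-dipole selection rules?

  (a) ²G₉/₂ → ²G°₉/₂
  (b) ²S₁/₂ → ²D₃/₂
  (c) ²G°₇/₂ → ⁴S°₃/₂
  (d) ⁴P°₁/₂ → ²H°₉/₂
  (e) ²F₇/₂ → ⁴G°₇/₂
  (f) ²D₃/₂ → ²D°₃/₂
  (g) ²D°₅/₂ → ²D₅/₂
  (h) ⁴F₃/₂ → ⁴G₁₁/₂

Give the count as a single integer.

(a) allowed
(b) forbidden (parity, ΔL fail)
(c) forbidden (parity, ΔS, ΔL, ΔJ fail)
(d) forbidden (parity, ΔS, ΔL, ΔJ fail)
(e) forbidden (ΔS fails)
(f) allowed
(g) allowed
(h) forbidden (parity, ΔJ fail)
Total allowed: 3 of 8.

3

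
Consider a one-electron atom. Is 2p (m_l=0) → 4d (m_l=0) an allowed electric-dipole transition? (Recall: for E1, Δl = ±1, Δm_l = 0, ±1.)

Δl = 2 − 1 = +1; the E1 rule Δl = ±1 is ok.
Δm_l = 0 − (0) = +0. E1 requires Δm_l = 0, ±1: ok.
All E1 selection rules are satisfied.

allowed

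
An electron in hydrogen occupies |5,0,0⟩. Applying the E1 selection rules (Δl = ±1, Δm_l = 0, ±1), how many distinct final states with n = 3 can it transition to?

E1 requires Δl = ±1, so l_f ∈ {-1, 1}; with 0 ≤ l_f ≤ n_f−1 = 2, the allowed l_f values are {1}.
For l_f = 1: m_f ∈ {m_i−1, m_i, m_i+1} ∩ [−1, 1] = {-1, 0, 1} → 3 states.
Total: 3.

3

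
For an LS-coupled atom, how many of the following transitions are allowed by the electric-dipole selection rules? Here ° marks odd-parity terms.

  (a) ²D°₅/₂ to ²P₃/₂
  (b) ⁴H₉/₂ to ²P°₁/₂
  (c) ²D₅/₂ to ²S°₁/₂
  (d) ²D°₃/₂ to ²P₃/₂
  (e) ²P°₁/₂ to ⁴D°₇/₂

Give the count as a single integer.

2

(a) allowed
(b) forbidden (ΔS, ΔL, ΔJ fail)
(c) forbidden (ΔL, ΔJ fail)
(d) allowed
(e) forbidden (parity, ΔS, ΔJ fail)
Total allowed: 2 of 5.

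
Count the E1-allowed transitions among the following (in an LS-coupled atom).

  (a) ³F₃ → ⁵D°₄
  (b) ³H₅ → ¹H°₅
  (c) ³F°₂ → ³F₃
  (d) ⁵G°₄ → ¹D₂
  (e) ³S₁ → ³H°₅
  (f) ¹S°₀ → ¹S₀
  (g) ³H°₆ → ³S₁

(a) forbidden (ΔS fails)
(b) forbidden (ΔS fails)
(c) allowed
(d) forbidden (ΔS, ΔL, ΔJ fail)
(e) forbidden (ΔL, ΔJ fail)
(f) forbidden (ΔL, ΔJ fail)
(g) forbidden (ΔL, ΔJ fail)
Total allowed: 1 of 7.

1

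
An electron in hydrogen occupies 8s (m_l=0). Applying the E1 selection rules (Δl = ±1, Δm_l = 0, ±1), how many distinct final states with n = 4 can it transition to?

3

E1 requires Δl = ±1, so l_f ∈ {-1, 1}; with 0 ≤ l_f ≤ n_f−1 = 3, the allowed l_f values are {1}.
For l_f = 1: m_f ∈ {m_i−1, m_i, m_i+1} ∩ [−1, 1] = {-1, 0, 1} → 3 states.
Total: 3.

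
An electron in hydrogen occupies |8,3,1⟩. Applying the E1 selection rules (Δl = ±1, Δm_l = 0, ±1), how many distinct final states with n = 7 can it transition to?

E1 requires Δl = ±1, so l_f ∈ {2, 4}; with 0 ≤ l_f ≤ n_f−1 = 6, the allowed l_f values are {2, 4}.
For l_f = 2: m_f ∈ {m_i−1, m_i, m_i+1} ∩ [−2, 2] = {0, 1, 2} → 3 states.
For l_f = 4: m_f ∈ {m_i−1, m_i, m_i+1} ∩ [−4, 4] = {0, 1, 2} → 3 states.
Total: 6.

6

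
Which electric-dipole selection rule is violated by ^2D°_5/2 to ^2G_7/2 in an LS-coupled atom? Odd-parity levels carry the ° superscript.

the ΔL = 0, ±1 rule

Parity must change: odd → even — passes.
ΔS = 0: S: 1/2 → 1/2 — passes.
ΔL = 0, ±1 (not L=0↔0): L: 2 → 4, ΔL = +2 — fails.
ΔJ = 0, ±1 (not J=0↔0): J: 5/2 → 7/2, ΔJ = +1 — passes.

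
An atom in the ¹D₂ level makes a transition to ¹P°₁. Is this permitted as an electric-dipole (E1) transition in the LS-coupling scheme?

allowed

Reading off the term symbols: S 0→0, L 2→1, J 2→1, parity even→odd.
Parity must change: even → odd — ok.
ΔS = 0: S: 0 → 0 — ok.
ΔL = 0, ±1 (not L=0↔0): L: 2 → 1, ΔL = -1 — ok.
ΔJ = 0, ±1 (not J=0↔0): J: 2 → 1, ΔJ = -1 — ok.
All four E1 rules are satisfied.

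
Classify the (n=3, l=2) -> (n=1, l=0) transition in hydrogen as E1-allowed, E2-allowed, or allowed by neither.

E2

Δl = 0 − 2 = -2; l_i + l_f = 2.
E1 (Δl = ±1): not satisfied.
E2 (Δl = 0,±2, l_i+l_f ≥ 2): satisfied.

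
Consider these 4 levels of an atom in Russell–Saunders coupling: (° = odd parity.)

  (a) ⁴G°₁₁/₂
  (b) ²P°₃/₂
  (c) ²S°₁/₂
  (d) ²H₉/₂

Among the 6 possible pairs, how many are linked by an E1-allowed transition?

0

(a)–(b): forbidden (parity, ΔS, ΔL, ΔJ).
(a)–(c): forbidden (parity, ΔS, ΔL, ΔJ).
(a)–(d): forbidden (ΔS).
(b)–(c): forbidden (parity).
(b)–(d): forbidden (ΔL, ΔJ).
(c)–(d): forbidden (ΔL, ΔJ).
Allowed pairs: 0 of 6.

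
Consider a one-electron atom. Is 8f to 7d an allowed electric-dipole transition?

Δl = 2 − 3 = -1; the E1 rule Δl = ±1 is ✓.
All E1 selection rules are satisfied.

allowed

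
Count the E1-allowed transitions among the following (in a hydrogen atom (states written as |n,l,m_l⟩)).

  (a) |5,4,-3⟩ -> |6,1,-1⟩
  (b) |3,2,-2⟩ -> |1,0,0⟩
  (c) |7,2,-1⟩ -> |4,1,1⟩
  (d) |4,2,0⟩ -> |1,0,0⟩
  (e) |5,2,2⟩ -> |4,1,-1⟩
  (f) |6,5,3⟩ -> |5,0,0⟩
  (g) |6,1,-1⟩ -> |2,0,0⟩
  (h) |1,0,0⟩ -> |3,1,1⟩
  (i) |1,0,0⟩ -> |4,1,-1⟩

(a) forbidden — Δl = -3 (E1 requires Δl = ±1); Δm_l = +2 (E1 requires Δm_l = 0, ±1)
(b) forbidden — Δl = -2 (E1 requires Δl = ±1); Δm_l = +2 (E1 requires Δm_l = 0, ±1)
(c) forbidden — Δm_l = +2 (E1 requires Δm_l = 0, ±1)
(d) forbidden — Δl = -2 (E1 requires Δl = ±1)
(e) forbidden — Δm_l = -3 (E1 requires Δm_l = 0, ±1)
(f) forbidden — Δl = -5 (E1 requires Δl = ±1); Δm_l = -3 (E1 requires Δm_l = 0, ±1)
(g) allowed
(h) allowed
(i) allowed
Total allowed: 3 of 9.

3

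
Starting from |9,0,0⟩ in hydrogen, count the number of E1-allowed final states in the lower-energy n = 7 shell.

3

E1 requires Δl = ±1, so l_f ∈ {-1, 1}; with 0 ≤ l_f ≤ n_f−1 = 6, the allowed l_f values are {1}.
For l_f = 1: m_f ∈ {m_i−1, m_i, m_i+1} ∩ [−1, 1] = {-1, 0, 1} → 3 states.
Total: 3.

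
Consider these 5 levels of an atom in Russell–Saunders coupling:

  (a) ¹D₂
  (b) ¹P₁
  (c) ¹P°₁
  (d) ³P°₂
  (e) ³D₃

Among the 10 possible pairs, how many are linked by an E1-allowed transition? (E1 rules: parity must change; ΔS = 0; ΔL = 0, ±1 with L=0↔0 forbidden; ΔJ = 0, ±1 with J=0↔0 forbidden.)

3

(a)–(b): forbidden (parity).
(a)–(c): allowed.
(a)–(d): forbidden (ΔS).
(a)–(e): forbidden (parity, ΔS).
(b)–(c): allowed.
(b)–(d): forbidden (ΔS).
(b)–(e): forbidden (parity, ΔS, ΔJ).
(c)–(d): forbidden (parity, ΔS).
(c)–(e): forbidden (ΔS, ΔJ).
(d)–(e): allowed.
Allowed pairs: 3 of 10.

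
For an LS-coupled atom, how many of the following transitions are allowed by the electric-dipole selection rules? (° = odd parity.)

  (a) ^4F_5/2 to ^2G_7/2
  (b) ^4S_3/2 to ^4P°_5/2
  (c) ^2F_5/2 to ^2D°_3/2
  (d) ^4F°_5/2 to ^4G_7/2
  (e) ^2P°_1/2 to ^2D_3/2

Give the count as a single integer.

4

(a) forbidden (parity, ΔS fail)
(b) allowed
(c) allowed
(d) allowed
(e) allowed
Total allowed: 4 of 5.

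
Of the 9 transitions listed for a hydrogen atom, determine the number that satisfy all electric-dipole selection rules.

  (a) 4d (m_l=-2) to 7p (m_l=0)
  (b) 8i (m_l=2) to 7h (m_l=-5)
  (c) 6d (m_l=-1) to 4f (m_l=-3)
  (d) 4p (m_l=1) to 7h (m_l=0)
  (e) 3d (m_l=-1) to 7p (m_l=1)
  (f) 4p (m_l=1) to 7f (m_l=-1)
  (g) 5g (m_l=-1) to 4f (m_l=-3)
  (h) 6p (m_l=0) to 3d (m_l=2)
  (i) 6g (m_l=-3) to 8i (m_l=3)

(a) forbidden — Δm_l = +2 (E1 requires Δm_l = 0, ±1)
(b) forbidden — Δm_l = -7 (E1 requires Δm_l = 0, ±1)
(c) forbidden — Δm_l = -2 (E1 requires Δm_l = 0, ±1)
(d) forbidden — Δl = +4 (E1 requires Δl = ±1)
(e) forbidden — Δm_l = +2 (E1 requires Δm_l = 0, ±1)
(f) forbidden — Δl = +2 (E1 requires Δl = ±1); Δm_l = -2 (E1 requires Δm_l = 0, ±1)
(g) forbidden — Δm_l = -2 (E1 requires Δm_l = 0, ±1)
(h) forbidden — Δm_l = +2 (E1 requires Δm_l = 0, ±1)
(i) forbidden — Δl = +2 (E1 requires Δl = ±1); Δm_l = +6 (E1 requires Δm_l = 0, ±1)
Total allowed: 0 of 9.

0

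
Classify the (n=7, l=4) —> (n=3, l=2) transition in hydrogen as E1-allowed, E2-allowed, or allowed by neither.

E2

Δl = 2 − 4 = -2; l_i + l_f = 6.
E1 (Δl = ±1): not satisfied.
E2 (Δl = 0,±2, l_i+l_f ≥ 2): satisfied.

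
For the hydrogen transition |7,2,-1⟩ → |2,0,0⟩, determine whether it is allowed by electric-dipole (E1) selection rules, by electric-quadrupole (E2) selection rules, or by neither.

E2

Δl = 0 − 2 = -2; l_i + l_f = 2.
Δm_l = +1.
E1 (Δl = ±1, |Δm_l| ≤ 1): not satisfied.
E2 (Δl = 0,±2, l_i+l_f ≥ 2, |Δm_l| ≤ 2): satisfied.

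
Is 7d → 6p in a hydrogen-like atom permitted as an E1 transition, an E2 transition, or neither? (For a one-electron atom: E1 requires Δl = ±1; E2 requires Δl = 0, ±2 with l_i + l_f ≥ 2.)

Δl = 1 − 2 = -1; l_i + l_f = 3.
E1 (Δl = ±1): satisfied.
E2 (Δl = 0,±2, l_i+l_f ≥ 2): not satisfied.

E1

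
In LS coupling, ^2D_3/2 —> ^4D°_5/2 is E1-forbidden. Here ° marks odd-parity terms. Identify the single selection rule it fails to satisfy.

Parity must change: even → odd — passes.
ΔS = 0: S: 1/2 → 3/2 — fails.
ΔL = 0, ±1 (not L=0↔0): L: 2 → 2, ΔL = +0 — passes.
ΔJ = 0, ±1 (not J=0↔0): J: 3/2 → 5/2, ΔJ = +1 — passes.

the ΔS = 0 rule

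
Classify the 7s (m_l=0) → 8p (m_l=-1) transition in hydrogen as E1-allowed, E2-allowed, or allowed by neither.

Δl = 1 − 0 = +1; l_i + l_f = 1.
Δm_l = -1.
E1 (Δl = ±1, |Δm_l| ≤ 1): satisfied.
E2 (Δl = 0,±2, l_i+l_f ≥ 2, |Δm_l| ≤ 2): not satisfied.

E1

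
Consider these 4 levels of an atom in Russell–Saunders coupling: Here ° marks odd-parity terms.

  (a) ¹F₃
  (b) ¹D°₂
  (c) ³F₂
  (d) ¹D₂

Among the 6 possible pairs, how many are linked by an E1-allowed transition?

2

(a)–(b): allowed.
(a)–(c): forbidden (parity, ΔS).
(a)–(d): forbidden (parity).
(b)–(c): forbidden (ΔS).
(b)–(d): allowed.
(c)–(d): forbidden (parity, ΔS).
Allowed pairs: 2 of 6.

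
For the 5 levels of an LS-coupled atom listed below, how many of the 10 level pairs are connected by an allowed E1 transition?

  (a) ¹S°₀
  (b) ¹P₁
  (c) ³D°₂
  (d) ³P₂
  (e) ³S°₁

3

(a)–(b): allowed.
(a)–(c): forbidden (parity, ΔS, ΔL, ΔJ).
(a)–(d): forbidden (ΔS, ΔJ).
(a)–(e): forbidden (parity, ΔS, ΔL).
(b)–(c): forbidden (ΔS).
(b)–(d): forbidden (parity, ΔS).
(b)–(e): forbidden (ΔS).
(c)–(d): allowed.
(c)–(e): forbidden (parity, ΔL).
(d)–(e): allowed.
Allowed pairs: 3 of 10.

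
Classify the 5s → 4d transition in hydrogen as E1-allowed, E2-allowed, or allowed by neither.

E2

Δl = 2 − 0 = +2; l_i + l_f = 2.
E1 (Δl = ±1): not satisfied.
E2 (Δl = 0,±2, l_i+l_f ≥ 2): satisfied.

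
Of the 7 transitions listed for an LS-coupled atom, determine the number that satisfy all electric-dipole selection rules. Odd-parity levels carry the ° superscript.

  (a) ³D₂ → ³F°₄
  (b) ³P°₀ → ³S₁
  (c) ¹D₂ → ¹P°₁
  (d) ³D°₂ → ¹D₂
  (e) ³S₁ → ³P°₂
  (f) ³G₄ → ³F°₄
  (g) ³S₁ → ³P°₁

5

(a) forbidden (ΔJ fails)
(b) allowed
(c) allowed
(d) forbidden (ΔS fails)
(e) allowed
(f) allowed
(g) allowed
Total allowed: 5 of 7.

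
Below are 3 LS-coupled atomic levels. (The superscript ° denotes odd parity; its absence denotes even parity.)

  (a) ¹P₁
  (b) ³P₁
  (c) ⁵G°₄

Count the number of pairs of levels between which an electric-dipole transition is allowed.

(a)–(b): forbidden (parity, ΔS).
(a)–(c): forbidden (ΔS, ΔL, ΔJ).
(b)–(c): forbidden (ΔS, ΔL, ΔJ).
Allowed pairs: 0 of 3.

0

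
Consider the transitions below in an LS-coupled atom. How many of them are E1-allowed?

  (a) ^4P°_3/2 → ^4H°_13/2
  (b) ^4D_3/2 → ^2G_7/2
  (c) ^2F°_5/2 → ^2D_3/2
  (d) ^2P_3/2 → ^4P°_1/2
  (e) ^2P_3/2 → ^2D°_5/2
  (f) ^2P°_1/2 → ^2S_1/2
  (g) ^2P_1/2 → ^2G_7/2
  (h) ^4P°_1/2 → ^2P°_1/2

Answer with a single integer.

3

(a) forbidden (parity, ΔL, ΔJ fail)
(b) forbidden (parity, ΔS, ΔL, ΔJ fail)
(c) allowed
(d) forbidden (ΔS fails)
(e) allowed
(f) allowed
(g) forbidden (parity, ΔL, ΔJ fail)
(h) forbidden (parity, ΔS fail)
Total allowed: 3 of 8.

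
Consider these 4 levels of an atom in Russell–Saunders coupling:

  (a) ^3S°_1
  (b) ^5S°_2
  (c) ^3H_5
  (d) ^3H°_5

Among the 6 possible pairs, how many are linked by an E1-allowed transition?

1

(a)–(b): forbidden (parity, ΔS, ΔL).
(a)–(c): forbidden (ΔL, ΔJ).
(a)–(d): forbidden (parity, ΔL, ΔJ).
(b)–(c): forbidden (ΔS, ΔL, ΔJ).
(b)–(d): forbidden (parity, ΔS, ΔL, ΔJ).
(c)–(d): allowed.
Allowed pairs: 1 of 6.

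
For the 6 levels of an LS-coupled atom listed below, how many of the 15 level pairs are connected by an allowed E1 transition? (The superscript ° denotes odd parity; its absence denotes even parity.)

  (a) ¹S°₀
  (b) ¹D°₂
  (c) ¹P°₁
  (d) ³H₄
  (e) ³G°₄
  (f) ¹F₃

2

(a)–(b): forbidden (parity, ΔL, ΔJ).
(a)–(c): forbidden (parity).
(a)–(d): forbidden (ΔS, ΔL, ΔJ).
(a)–(e): forbidden (parity, ΔS, ΔL, ΔJ).
(a)–(f): forbidden (ΔL, ΔJ).
(b)–(c): forbidden (parity).
(b)–(d): forbidden (ΔS, ΔL, ΔJ).
(b)–(e): forbidden (parity, ΔS, ΔL, ΔJ).
(b)–(f): allowed.
(c)–(d): forbidden (ΔS, ΔL, ΔJ).
(c)–(e): forbidden (parity, ΔS, ΔL, ΔJ).
(c)–(f): forbidden (ΔL, ΔJ).
(d)–(e): allowed.
(d)–(f): forbidden (parity, ΔS, ΔL).
(e)–(f): forbidden (ΔS).
Allowed pairs: 2 of 15.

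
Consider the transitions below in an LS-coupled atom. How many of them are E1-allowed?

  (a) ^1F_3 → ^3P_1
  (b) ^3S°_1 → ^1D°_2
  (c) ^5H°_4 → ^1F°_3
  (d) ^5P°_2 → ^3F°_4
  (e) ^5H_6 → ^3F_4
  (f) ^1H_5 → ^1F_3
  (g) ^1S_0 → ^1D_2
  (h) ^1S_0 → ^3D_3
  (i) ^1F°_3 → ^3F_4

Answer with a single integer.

0

(a) forbidden (parity, ΔS, ΔL, ΔJ fail)
(b) forbidden (parity, ΔS, ΔL fail)
(c) forbidden (parity, ΔS, ΔL fail)
(d) forbidden (parity, ΔS, ΔL, ΔJ fail)
(e) forbidden (parity, ΔS, ΔL, ΔJ fail)
(f) forbidden (parity, ΔL, ΔJ fail)
(g) forbidden (parity, ΔL, ΔJ fail)
(h) forbidden (parity, ΔS, ΔL, ΔJ fail)
(i) forbidden (ΔS fails)
Total allowed: 0 of 9.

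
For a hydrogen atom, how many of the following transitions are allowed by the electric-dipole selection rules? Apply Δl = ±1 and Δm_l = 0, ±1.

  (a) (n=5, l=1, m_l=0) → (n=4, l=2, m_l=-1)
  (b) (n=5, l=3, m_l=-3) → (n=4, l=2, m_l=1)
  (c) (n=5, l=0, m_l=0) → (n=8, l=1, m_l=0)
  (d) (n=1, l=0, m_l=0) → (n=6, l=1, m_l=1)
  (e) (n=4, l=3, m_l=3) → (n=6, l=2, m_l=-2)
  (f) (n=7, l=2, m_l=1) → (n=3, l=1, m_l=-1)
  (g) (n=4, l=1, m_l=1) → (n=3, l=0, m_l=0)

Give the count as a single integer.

4

(a) allowed
(b) forbidden — Δm_l = +4 (E1 requires Δm_l = 0, ±1)
(c) allowed
(d) allowed
(e) forbidden — Δm_l = -5 (E1 requires Δm_l = 0, ±1)
(f) forbidden — Δm_l = -2 (E1 requires Δm_l = 0, ±1)
(g) allowed
Total allowed: 4 of 7.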